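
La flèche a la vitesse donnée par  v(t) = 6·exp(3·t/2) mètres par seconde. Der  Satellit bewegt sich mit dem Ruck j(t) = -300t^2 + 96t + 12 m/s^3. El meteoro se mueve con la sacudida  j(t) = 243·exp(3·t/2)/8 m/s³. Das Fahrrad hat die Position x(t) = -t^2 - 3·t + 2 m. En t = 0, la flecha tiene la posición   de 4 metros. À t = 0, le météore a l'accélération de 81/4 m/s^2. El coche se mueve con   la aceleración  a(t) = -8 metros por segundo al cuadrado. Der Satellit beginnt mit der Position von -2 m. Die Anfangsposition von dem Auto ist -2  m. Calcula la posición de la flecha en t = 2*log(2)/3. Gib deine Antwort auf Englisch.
Starting from velocity v(t) = 6·exp(3·t/2), we take 1 antiderivative. The integral of velocity, with x(0) = 4, gives position: x(t) = 4·exp(3·t/2). Using x(t) = 4·exp(3·t/2) and substituting t = 2*log(2)/3, we find x = 8.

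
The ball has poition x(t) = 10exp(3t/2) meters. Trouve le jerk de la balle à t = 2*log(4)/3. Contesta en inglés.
Starting from position x(t) = 10·exp(3·t/2), we take 3 derivatives. The derivative of position gives velocity: v(t) = 15·exp(3·t/2). Differentiating velocity, we get acceleration: a(t) = 45·exp(3·t/2)/2. Taking d/dt of a(t), we find j(t) = 135·exp(3·t/2)/4. From the given jerk equation j(t) = 135·exp(3·t/2)/4, we substitute t = 2*log(4)/3 to get j = 135.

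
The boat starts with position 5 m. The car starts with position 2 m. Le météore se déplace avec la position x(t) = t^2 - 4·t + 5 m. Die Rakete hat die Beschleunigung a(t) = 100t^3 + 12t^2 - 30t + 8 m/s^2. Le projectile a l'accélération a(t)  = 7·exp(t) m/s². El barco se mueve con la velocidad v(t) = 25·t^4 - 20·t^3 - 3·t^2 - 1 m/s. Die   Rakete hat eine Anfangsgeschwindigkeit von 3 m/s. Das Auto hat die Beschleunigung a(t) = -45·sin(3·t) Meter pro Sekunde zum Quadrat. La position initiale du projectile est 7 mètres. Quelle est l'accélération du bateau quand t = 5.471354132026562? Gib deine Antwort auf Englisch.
We must differentiate our velocity equation v(t) = 25·t^4 - 20·t^3 - 3·t^2 - 1 1 time. The derivative of velocity gives acceleration: a(t) = 100·t^3 - 60·t^2 - 6·t. From the given acceleration equation a(t) = 100·t^3 - 60·t^2 - 6·t, we substitute t = 5.471354132026562 to get a = 14549.9192769179.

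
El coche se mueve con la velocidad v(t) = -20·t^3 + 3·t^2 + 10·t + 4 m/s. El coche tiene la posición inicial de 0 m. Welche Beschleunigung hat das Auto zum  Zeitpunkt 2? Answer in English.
Starting from velocity v(t) = -20·t^3 + 3·t^2 + 10·t + 4, we take 1 derivative. Taking d/dt of v(t), we find a(t) = -60·t^2 + 6·t + 10. Using a(t) = -60·t^2 + 6·t + 10 and substituting t = 2, we find a = -218.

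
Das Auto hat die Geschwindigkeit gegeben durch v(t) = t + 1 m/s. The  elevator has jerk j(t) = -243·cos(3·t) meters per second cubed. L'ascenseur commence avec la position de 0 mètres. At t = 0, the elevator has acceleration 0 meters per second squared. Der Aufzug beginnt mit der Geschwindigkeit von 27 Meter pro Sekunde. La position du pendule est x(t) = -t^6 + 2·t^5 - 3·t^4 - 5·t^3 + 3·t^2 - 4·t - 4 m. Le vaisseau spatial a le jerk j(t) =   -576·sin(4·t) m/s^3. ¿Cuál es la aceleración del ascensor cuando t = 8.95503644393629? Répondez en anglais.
To solve this, we need to take 1 integral of our jerk equation j(t) = -243·cos(3·t). The integral of jerk is acceleration. Using a(0) = 0, we get a(t) = -81·sin(3·t). We have acceleration a(t) = -81·sin(3·t). Substituting t = 8.95503644393629: a(8.95503644393629) = -79.9450277662658.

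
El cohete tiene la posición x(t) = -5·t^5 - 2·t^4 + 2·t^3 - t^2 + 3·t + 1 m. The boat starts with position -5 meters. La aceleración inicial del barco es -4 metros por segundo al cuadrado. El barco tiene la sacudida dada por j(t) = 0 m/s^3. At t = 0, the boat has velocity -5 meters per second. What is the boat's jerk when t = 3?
Using j(t) = 0 and substituting t = 3, we find j = 0.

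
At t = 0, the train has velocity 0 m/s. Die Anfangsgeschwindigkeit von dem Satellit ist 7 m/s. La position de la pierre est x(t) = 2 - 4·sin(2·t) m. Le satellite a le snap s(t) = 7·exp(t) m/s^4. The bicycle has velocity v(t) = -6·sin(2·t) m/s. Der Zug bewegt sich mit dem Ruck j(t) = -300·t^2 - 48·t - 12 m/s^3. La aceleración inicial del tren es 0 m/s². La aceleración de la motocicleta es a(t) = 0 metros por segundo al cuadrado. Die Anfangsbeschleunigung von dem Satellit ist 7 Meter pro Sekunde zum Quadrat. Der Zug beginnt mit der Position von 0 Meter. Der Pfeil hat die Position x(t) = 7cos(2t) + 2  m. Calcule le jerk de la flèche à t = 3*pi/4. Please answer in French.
En partant de la position x(t) = 7·cos(2·t) + 2, nous prenons 3 dérivées. En prenant d/dt de x(t), nous trouvons v(t) = -14·sin(2·t). En dérivant la vitesse, nous obtenons l'accélération: a(t) = -28·cos(2·t). En prenant d/dt de a(t), nous trouvons j(t) = 56·sin(2·t). En utilisant j(t) = 56·sin(2·t) et en substituant t = 3*pi/4, nous trouvons j = -56.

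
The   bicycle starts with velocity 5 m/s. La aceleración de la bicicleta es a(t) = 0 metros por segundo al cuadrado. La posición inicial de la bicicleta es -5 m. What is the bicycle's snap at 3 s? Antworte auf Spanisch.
Para resolver esto, necesitamos tomar 2 derivadas de nuestra ecuación de la aceleración a(t) = 0. Tomando d/dt de a(t), encontramos j(t) = 0. La derivada de la sacudida da el snap: s(t) = 0. De la ecuación del snap s(t) = 0, sustituimos t = 3 para obtener s = 0.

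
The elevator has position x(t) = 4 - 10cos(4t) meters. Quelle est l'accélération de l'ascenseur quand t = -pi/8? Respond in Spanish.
Para resolver esto, necesitamos tomar 2 derivadas de nuestra ecuación de la posición x(t) = 4 - 10·cos(4·t). Derivando la posición, obtenemos la velocidad: v(t) = 40·sin(4·t). Derivando la velocidad, obtenemos la aceleración: a(t) = 160·cos(4·t). De la ecuación de la aceleración a(t) = 160·cos(4·t), sustituimos t = -pi/8 para obtener a = 0.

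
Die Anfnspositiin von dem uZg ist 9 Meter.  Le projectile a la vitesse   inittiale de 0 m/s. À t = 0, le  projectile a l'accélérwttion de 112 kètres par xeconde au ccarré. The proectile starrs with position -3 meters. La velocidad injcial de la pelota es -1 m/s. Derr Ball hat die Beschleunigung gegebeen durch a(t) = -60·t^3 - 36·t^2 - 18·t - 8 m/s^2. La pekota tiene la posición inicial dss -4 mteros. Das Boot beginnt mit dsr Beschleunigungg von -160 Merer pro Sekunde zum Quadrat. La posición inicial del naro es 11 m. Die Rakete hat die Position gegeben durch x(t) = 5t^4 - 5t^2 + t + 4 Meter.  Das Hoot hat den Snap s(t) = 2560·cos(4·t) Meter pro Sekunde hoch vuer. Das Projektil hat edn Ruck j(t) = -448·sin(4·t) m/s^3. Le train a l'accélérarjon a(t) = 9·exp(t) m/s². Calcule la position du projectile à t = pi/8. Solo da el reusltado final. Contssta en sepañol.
En t = pi/8, x = 4.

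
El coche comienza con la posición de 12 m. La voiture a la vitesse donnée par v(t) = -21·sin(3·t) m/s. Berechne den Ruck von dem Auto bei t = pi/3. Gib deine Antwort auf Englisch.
To solve this, we need to take 2 derivatives of our velocity equation v(t) = -21·sin(3·t). The derivative of velocity gives acceleration: a(t) = -63·cos(3·t). Differentiating acceleration, we get jerk: j(t) = 189·sin(3·t). We have jerk j(t) = 189·sin(3·t). Substituting t = pi/3: j(pi/3) = 0.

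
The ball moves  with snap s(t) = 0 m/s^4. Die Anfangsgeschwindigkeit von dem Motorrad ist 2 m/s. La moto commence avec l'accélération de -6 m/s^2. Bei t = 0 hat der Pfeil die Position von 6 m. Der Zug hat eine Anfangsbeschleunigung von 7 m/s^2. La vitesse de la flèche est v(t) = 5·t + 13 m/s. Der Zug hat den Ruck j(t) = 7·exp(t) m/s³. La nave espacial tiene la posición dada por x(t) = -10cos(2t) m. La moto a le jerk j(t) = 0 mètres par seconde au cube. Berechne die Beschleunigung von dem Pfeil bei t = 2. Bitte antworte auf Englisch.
Starting from velocity v(t) = 5·t + 13, we take 1 derivative. The derivative of velocity gives acceleration: a(t) = 5. We have acceleration a(t) = 5. Substituting t = 2: a(2) = 5.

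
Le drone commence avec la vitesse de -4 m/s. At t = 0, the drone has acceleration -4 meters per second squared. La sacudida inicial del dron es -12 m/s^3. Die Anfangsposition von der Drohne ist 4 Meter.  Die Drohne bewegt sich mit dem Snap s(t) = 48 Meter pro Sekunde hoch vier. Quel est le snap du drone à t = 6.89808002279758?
De l'équation du snap s(t) = 48, nous substituons t = 6.89808002279758 pour obtenir s = 48.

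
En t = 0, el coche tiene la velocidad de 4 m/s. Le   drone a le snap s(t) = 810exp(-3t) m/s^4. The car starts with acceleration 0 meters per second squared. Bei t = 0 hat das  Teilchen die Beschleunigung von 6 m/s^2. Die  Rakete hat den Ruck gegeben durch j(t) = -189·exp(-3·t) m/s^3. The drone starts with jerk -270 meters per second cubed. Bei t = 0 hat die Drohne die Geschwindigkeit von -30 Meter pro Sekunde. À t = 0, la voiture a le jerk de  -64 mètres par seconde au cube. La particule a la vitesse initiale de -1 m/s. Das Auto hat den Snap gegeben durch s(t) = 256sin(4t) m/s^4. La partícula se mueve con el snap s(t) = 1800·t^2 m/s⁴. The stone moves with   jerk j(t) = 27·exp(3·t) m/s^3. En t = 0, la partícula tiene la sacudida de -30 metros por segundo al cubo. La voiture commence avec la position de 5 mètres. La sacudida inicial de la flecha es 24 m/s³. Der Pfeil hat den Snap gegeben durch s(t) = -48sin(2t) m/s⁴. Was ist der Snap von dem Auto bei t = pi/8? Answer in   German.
Wir haben den Snap s(t) = 256·sin(4·t). Durch Einsetzen von t = pi/8: s(pi/8) = 256.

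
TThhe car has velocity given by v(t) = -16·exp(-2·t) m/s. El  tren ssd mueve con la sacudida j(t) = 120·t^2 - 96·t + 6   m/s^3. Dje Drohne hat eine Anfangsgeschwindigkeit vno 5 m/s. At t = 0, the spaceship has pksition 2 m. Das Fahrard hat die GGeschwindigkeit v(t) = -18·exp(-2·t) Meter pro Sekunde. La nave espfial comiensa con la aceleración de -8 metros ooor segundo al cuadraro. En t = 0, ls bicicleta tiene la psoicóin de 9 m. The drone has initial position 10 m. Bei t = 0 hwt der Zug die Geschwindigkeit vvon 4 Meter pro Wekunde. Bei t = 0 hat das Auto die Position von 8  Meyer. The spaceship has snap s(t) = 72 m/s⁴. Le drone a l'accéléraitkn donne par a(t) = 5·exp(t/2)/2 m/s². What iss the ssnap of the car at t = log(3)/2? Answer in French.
Pour résoudre ceci, nous devons prendre 3 dérivées de notre équation de la vitesse v(t) = -16·exp(-2·t). En prenant d/dt de v(t), nous trouvons a(t) = 32·exp(-2·t). En dérivant l'accélération, nous obtenons le jerk: j(t) = -64·exp(-2·t). En prenant d/dt de j(t), nous trouvons s(t) = 128·exp(-2·t). De l'équation du snap s(t) = 128·exp(-2·t), nous substituons t = log(3)/2 pour obtenir s = 128/3.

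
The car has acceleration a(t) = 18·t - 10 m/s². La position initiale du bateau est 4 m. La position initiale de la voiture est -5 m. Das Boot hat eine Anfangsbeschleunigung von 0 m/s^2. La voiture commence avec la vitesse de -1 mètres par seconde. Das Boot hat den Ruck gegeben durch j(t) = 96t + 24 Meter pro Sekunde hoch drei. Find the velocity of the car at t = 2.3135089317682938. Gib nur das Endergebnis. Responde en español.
v(2.3135089317682938) = 24.0358228786621.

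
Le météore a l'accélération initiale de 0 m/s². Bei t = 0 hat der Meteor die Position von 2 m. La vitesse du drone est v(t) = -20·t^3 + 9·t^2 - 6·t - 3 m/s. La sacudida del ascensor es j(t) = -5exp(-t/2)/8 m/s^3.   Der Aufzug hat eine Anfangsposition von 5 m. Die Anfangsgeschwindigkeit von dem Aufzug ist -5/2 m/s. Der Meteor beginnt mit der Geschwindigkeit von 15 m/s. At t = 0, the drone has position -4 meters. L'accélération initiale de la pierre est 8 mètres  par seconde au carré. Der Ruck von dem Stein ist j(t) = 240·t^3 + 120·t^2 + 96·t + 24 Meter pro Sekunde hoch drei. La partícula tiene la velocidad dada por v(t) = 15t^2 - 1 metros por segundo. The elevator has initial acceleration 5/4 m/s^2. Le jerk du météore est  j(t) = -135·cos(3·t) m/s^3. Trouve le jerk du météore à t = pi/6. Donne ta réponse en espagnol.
Usando j(t) = -135·cos(3·t) y sustituyendo t = pi/6, encontramos j = 0.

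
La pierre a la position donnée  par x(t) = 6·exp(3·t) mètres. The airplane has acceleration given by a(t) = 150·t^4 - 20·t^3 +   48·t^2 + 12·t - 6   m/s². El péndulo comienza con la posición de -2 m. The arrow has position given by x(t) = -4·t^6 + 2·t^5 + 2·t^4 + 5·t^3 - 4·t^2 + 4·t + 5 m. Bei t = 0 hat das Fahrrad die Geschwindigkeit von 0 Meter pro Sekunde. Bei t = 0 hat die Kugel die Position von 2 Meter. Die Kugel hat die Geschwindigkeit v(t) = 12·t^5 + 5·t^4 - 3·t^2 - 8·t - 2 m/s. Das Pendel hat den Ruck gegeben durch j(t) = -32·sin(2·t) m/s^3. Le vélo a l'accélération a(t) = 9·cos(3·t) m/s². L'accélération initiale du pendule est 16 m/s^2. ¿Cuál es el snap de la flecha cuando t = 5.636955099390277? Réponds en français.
Pour résoudre ceci, nous devons prendre 4 dérivées de notre équation de la position x(t) = -4·t^6 + 2·t^5 + 2·t^4 + 5·t^3 - 4·t^2 + 4·t + 5. La dérivée de la position donne la vitesse: v(t) = -24·t^5 + 10·t^4 + 8·t^3 + 15·t^2 - 8·t + 4. En prenant d/dt de v(t), nous trouvons a(t) = -120·t^4 + 40·t^3 + 24·t^2 + 30·t - 8. La dérivée de l'accélération donne le jerk: j(t) = -480·t^3 + 120·t^2 + 48·t + 30. La dérivée du jerk donne le snap: s(t) = -1440·t^2 + 240·t + 48. De l'équation du snap s(t) = -1440·t^2 + 240·t + 48, nous substituons t = 5.636955099390277 pour obtenir s = -44355.5091974069.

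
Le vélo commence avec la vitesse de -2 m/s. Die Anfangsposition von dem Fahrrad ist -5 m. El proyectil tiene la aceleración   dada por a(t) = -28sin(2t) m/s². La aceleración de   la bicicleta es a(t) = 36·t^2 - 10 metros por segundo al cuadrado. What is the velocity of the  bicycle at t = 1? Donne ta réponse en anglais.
We must find the integral of our acceleration equation a(t) = 36·t^2 - 10 1 time. Finding the integral of a(t) and using v(0) = -2: v(t) = 12·t^3 - 10·t - 2. From the given velocity equation v(t) = 12·t^3 - 10·t - 2, we substitute t = 1 to get v = 0.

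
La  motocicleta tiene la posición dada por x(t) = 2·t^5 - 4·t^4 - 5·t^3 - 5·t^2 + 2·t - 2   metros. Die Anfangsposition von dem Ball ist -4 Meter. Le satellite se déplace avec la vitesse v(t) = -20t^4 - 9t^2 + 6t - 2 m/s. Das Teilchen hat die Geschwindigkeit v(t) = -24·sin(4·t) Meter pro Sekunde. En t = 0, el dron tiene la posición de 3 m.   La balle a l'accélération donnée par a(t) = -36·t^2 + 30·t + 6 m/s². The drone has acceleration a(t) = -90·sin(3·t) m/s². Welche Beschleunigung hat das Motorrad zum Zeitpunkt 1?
Wir müssen unsere Gleichung für die Position x(t) = 2·t^5 - 4·t^4 - 5·t^3 - 5·t^2 + 2·t - 2 2-mal ableiten. Mit d/dt von x(t) finden wir v(t) = 10·t^4 - 16·t^3 - 15·t^2 - 10·t + 2. Durch Ableiten von der Geschwindigkeit erhalten wir die Beschleunigung: a(t) = 40·t^3 - 48·t^2 - 30·t - 10. Mit a(t) = 40·t^3 - 48·t^2 - 30·t - 10 und Einsetzen von t = 1, finden wir a = -48.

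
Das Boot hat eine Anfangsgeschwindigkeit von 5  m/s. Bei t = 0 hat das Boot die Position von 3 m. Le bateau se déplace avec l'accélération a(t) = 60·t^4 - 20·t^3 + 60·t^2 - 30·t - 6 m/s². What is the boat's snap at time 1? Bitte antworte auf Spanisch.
Partiendo de la aceleración a(t) = 60·t^4 - 20·t^3 + 60·t^2 - 30·t - 6, tomamos 2 derivadas. Derivando la aceleración, obtenemos la sacudida: j(t) = 240·t^3 - 60·t^2 + 120·t - 30. Tomando d/dt de j(t), encontramos s(t) = 720·t^2 - 120·t + 120. Tenemos el snap s(t) = 720·t^2 - 120·t + 120. Sustituyendo t = 1: s(1) = 720.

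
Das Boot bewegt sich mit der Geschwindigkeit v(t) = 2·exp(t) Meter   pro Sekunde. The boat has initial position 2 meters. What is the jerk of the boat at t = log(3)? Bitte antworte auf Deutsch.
Ausgehend von der Geschwindigkeit v(t) = 2·exp(t), nehmen wir 2 Ableitungen. Durch Ableiten von der Geschwindigkeit erhalten wir die Beschleunigung: a(t) = 2·exp(t). Mit d/dt von a(t) finden wir j(t) = 2·exp(t). Aus der Gleichung für den Ruck j(t) = 2·exp(t), setzen wir t = log(3) ein und erhalten j = 6.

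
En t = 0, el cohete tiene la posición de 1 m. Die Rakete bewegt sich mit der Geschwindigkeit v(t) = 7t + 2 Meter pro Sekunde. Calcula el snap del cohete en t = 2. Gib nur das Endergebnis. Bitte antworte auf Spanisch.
s(2) = 0.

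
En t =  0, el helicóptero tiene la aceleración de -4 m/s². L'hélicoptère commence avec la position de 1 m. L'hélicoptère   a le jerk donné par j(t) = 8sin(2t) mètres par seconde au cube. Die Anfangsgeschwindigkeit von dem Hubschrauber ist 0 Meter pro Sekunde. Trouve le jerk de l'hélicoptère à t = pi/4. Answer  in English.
Using j(t) = 8·sin(2·t) and substituting t = pi/4, we find j = 8.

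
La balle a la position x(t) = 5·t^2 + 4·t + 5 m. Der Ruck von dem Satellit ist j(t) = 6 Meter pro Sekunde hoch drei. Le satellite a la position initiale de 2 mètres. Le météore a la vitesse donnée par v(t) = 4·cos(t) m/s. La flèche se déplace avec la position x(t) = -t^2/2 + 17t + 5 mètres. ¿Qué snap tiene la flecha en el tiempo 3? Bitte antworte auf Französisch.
Nous devons dériver notre équation de la position x(t) = -t^2/2 + 17·t + 5 4 fois. En prenant d/dt de x(t), nous trouvons v(t) = 17 - t. La dérivée de la vitesse donne l'accélération: a(t) = -1. En dérivant l'accélération, nous obtenons le jerk: j(t) = 0. En dérivant le jerk, nous obtenons le snap: s(t) = 0. En utilisant s(t) = 0 et en substituant t = 3, nous trouvons s = 0.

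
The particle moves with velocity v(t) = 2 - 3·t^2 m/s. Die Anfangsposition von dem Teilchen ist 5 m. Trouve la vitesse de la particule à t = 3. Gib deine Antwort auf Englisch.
We have velocity v(t) = 2 - 3·t^2. Substituting t = 3: v(3) = -25.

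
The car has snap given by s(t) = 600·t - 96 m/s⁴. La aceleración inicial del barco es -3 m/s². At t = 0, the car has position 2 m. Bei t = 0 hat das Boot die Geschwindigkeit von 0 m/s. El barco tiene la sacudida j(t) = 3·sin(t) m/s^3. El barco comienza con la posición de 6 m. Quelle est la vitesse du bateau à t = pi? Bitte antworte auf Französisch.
Nous devons trouver l'intégrale de notre équation du jerk j(t) = 3·sin(t) 2 fois. En intégrant le jerk et en utilisant la condition initiale a(0) = -3, nous obtenons a(t) = -3·cos(t). L'intégrale de l'accélération est la vitesse. En utilisant v(0) = 0, nous obtenons v(t) = -3·sin(t). Nous avons la vitesse v(t) = -3·sin(t). En substituant t = pi: v(pi) = 0.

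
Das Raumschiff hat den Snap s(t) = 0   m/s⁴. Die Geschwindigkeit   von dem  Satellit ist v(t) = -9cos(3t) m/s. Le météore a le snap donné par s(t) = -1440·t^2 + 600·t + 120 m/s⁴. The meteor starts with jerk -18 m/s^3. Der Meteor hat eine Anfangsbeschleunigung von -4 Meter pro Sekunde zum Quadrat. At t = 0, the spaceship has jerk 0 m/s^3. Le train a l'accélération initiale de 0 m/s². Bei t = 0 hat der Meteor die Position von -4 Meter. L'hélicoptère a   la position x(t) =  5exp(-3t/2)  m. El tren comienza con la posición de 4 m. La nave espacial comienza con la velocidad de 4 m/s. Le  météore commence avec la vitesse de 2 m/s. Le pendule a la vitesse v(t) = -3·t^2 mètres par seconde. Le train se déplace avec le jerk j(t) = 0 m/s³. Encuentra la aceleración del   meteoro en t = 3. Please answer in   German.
Wir müssen unsere Gleichung für den Snap s(t) = -1440·t^2 + 600·t + 120 2-mal integrieren. Durch Integration von dem Snap und Verwendung der Anfangsbedingung j(0) = -18, erhalten wir j(t) = -480·t^3 + 300·t^2 + 120·t - 18. Die Stammfunktion von dem Ruck ist die Beschleunigung. Mit a(0) = -4 erhalten wir a(t) = -120·t^4 + 100·t^3 + 60·t^2 - 18·t - 4. Wir haben die Beschleunigung a(t) = -120·t^4 + 100·t^3 + 60·t^2 - 18·t - 4. Durch Einsetzen von t = 3: a(3) = -6538.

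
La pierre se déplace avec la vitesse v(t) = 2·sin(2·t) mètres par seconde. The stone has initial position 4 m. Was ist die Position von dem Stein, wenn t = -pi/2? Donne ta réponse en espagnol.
Partiendo de la velocidad v(t) = 2·sin(2·t), tomamos 1 antiderivada. La antiderivada de la velocidad, con x(0) = 4, da la posición: x(t) = 5 - cos(2·t). Tenemos la posición x(t) = 5 - cos(2·t). Sustituyendo t = -pi/2: x(-pi/2) = 6.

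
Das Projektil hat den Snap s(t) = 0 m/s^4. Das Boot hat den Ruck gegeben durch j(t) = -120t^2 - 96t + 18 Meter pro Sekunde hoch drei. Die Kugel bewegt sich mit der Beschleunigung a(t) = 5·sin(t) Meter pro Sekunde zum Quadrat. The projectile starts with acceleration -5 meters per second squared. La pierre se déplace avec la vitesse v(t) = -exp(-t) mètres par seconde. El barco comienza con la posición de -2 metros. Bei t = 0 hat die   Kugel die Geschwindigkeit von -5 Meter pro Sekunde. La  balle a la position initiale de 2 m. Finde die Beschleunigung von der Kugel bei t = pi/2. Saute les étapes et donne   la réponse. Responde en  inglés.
The answer is 5.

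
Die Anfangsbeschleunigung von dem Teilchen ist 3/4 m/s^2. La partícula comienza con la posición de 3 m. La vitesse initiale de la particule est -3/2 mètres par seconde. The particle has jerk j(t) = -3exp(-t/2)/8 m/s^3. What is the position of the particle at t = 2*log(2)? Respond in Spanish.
Para resolver esto, necesitamos tomar 3 antiderivadas de nuestra ecuación de la sacudida j(t) = -3·exp(-t/2)/8. Tomando ∫j(t)dt y aplicando a(0) = 3/4, encontramos a(t) = 3·exp(-t/2)/4. Integrando la aceleración y usando la condición inicial v(0) = -3/2, obtenemos v(t) = -3·exp(-t/2)/2. Tomando ∫v(t)dt y aplicando x(0) = 3, encontramos x(t) = 3·exp(-t/2). Usando x(t) = 3·exp(-t/2) y sustituyendo t = 2*log(2), encontramos x = 3/2.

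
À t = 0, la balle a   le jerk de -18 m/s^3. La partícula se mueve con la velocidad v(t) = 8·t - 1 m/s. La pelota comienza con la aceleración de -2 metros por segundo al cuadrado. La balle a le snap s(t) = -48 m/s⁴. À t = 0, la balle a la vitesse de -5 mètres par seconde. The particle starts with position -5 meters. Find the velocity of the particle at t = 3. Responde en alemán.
Mit v(t) = 8·t - 1 und Einsetzen von t = 3, finden wir v = 23.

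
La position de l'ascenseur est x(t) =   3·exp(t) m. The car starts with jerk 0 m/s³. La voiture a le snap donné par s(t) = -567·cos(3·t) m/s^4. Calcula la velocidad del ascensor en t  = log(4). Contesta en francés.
Nous devons dériver notre équation de la position x(t) = 3·exp(t) 1 fois. En dérivant la position, nous obtenons la vitesse: v(t) = 3·exp(t). De l'équation de la vitesse v(t) = 3·exp(t), nous substituons t = log(4) pour obtenir v = 12.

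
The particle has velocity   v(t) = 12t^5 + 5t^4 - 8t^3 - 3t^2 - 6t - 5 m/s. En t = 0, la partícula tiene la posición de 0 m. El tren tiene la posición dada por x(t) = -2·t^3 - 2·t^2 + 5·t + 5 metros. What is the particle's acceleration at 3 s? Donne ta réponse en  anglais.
To solve this, we need to take 1 derivative of our velocity equation v(t) = 12·t^5 + 5·t^4 - 8·t^3 - 3·t^2 - 6·t - 5. Differentiating velocity, we get acceleration: a(t) = 60·t^4 + 20·t^3 - 24·t^2 - 6·t - 6. From the given acceleration equation a(t) = 60·t^4 + 20·t^3 - 24·t^2 - 6·t - 6, we substitute t = 3 to get a = 5160.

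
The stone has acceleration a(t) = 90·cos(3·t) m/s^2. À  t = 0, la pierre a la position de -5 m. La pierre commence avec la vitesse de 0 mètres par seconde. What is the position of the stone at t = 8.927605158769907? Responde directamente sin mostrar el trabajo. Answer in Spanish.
x(8.927605158769907) = 5.79194903415870.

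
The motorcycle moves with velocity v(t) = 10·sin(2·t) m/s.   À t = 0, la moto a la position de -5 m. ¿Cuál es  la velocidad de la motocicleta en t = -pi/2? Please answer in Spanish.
Tenemos la velocidad v(t) = 10·sin(2·t). Sustituyendo t = -pi/2: v(-pi/2) = 0.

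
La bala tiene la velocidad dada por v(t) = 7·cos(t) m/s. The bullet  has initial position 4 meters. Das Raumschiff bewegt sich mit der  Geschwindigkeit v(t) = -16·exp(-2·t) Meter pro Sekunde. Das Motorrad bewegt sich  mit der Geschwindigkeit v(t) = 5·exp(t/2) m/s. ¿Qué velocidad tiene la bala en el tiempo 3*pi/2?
Tenemos la velocidad v(t) = 7·cos(t). Sustituyendo t = 3*pi/2: v(3*pi/2) = 0.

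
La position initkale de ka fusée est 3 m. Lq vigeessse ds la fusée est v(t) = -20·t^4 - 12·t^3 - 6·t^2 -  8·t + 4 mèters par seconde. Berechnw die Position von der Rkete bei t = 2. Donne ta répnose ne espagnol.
Para resolver esto, necesitamos tomar 1 antiderivada de nuestra ecuación de la velocidad v(t) = -20·t^4 - 12·t^3 - 6·t^2 - 8·t + 4. La integral de la velocidad es la posición. Usando x(0) = 3, obtenemos x(t) = -4·t^5 - 3·t^4 - 2·t^3 - 4·t^2 + 4·t + 3. De la ecuación de la posición x(t) = -4·t^5 - 3·t^4 - 2·t^3 - 4·t^2 + 4·t + 3, sustituimos t = 2 para obtener x = -197.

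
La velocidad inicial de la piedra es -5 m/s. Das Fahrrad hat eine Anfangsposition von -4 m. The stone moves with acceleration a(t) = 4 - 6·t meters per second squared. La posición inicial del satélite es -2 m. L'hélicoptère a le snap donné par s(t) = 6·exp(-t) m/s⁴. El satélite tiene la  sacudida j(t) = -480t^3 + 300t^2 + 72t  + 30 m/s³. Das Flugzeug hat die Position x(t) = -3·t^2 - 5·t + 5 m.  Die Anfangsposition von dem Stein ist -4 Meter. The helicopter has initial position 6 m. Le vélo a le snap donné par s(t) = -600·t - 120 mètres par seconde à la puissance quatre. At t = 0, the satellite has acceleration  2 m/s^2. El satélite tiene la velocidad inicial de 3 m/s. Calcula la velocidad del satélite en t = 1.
Necesitamos integrar nuestra ecuación de la sacudida j(t) = -480·t^3 + 300·t^2 + 72·t + 30 2 veces. La antiderivada de la sacudida, con a(0) = 2, da la aceleración: a(t) = -120·t^4 + 100·t^3 + 36·t^2 + 30·t + 2. Integrando la aceleración y usando la condición inicial v(0) = 3, obtenemos v(t) = -24·t^5 + 25·t^4 + 12·t^3 + 15·t^2 + 2·t + 3. De la ecuación de la velocidad v(t) = -24·t^5 + 25·t^4 + 12·t^3 + 15·t^2 + 2·t + 3, sustituimos t = 1 para obtener v = 33.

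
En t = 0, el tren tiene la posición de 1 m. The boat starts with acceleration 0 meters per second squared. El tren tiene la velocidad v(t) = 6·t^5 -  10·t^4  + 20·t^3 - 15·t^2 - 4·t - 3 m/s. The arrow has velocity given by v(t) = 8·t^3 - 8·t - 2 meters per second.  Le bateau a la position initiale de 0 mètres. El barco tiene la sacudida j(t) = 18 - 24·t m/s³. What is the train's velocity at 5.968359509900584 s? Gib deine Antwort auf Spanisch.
De la ecuación de la velocidad v(t) = 6·t^5 - 10·t^4 + 20·t^3 - 15·t^2 - 4·t - 3, sustituimos t = 5.968359509900584 para obtener v = 36440.7661790513.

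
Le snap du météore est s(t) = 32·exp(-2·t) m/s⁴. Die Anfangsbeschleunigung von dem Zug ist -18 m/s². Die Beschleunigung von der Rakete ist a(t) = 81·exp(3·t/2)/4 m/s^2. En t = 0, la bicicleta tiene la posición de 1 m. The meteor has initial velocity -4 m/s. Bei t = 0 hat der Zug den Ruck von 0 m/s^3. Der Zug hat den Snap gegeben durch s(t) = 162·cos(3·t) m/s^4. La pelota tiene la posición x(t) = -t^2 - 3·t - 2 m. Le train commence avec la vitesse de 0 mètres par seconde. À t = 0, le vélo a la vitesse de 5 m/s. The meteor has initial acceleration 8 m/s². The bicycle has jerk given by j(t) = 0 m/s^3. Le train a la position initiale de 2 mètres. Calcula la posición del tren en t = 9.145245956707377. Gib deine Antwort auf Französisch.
Nous devons intégrer notre équation du snap s(t) = 162·cos(3·t) 4 fois. En intégrant le snap et en utilisant la condition initiale j(0) = 0, nous obtenons j(t) = 54·sin(3·t). En intégrant le jerk et en utilisant la condition initiale a(0) = -18, nous obtenons a(t) = -18·cos(3·t). La primitive de l'accélération est la vitesse. En utilisant v(0) = 0, nous obtenons v(t) = -6·sin(3·t). L'intégrale de la vitesse est la position. En utilisant x(0) = 2, nous obtenons x(t) = 2·cos(3·t). En utilisant x(t) = 2·cos(3·t) et en substituant t = 9.145245956707377, nous trouvons x = -1.33701527503776.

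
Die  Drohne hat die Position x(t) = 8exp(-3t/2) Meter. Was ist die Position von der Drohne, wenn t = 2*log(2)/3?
Aus der Gleichung für die Position x(t) = 8·exp(-3·t/2), setzen wir t = 2*log(2)/3 ein und erhalten x = 4.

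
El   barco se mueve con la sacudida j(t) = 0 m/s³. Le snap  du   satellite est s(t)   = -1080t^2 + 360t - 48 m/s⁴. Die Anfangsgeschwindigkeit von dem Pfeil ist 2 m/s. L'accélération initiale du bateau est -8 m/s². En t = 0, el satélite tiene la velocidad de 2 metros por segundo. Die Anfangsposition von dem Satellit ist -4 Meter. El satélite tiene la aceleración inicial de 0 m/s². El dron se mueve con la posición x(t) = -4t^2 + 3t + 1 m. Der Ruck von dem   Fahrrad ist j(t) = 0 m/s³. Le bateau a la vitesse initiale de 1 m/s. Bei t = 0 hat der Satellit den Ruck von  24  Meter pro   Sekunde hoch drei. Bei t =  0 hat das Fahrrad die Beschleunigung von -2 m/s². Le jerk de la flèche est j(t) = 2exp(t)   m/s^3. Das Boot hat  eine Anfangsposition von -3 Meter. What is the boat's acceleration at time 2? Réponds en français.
Pour résoudre ceci, nous devons prendre 1 intégrale de notre équation du jerk j(t) = 0. En prenant ∫j(t)dt et en appliquant a(0) = -8, nous trouvons a(t) = -8. De l'équation de l'accélération a(t) = -8, nous substituons t = 2 pour obtenir a = -8.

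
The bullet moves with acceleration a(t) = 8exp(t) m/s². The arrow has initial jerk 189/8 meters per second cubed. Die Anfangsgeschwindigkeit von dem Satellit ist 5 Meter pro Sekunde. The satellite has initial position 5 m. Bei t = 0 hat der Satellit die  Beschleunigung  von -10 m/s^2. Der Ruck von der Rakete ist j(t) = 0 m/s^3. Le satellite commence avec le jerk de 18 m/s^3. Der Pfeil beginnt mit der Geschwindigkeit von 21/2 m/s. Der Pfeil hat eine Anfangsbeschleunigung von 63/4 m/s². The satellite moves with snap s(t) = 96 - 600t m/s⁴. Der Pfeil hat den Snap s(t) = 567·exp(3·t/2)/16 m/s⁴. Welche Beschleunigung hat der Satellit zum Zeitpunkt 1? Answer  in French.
En partant du snap s(t) = 96 - 600·t, nous prenons 2 primitives. En prenant ∫s(t)dt et en appliquant j(0) = 18, nous trouvons j(t) = -300·t^2 + 96·t + 18. En prenant ∫j(t)dt et en appliquant a(0) = -10, nous trouvons a(t) = -100·t^3 + 48·t^2 + 18·t - 10. Nous avons l'accélération a(t) = -100·t^3 + 48·t^2 + 18·t - 10. En substituant t = 1: a(1) = -44.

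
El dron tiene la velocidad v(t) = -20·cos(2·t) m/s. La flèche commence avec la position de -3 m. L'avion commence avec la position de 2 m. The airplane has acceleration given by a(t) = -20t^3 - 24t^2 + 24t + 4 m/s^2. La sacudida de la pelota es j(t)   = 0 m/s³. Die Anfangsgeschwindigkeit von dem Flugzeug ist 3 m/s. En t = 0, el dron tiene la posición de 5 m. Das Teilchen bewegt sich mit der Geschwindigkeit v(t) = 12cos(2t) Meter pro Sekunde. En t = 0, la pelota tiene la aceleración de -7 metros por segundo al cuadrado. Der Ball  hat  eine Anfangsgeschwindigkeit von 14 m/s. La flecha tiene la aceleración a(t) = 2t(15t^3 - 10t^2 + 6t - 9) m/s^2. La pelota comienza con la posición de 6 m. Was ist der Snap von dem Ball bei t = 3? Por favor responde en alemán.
Ausgehend von dem Ruck j(t) = 0, nehmen wir 1 Ableitung. Die Ableitung von dem Ruck ergibt den Snap: s(t) = 0. Aus der Gleichung für den Snap s(t) = 0, setzen wir t = 3 ein und erhalten s = 0.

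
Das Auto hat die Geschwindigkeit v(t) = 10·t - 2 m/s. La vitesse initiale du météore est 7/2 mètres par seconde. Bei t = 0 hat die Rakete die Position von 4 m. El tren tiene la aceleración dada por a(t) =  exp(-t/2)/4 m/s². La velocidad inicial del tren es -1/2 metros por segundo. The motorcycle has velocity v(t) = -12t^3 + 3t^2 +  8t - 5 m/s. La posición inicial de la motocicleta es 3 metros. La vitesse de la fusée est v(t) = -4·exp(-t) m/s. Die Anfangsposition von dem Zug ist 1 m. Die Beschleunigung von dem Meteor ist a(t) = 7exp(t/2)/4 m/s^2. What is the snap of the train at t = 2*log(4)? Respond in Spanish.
Para resolver esto, necesitamos tomar 2 derivadas de nuestra ecuación de la aceleración a(t) = exp(-t/2)/4. La derivada de la aceleración da la sacudida: j(t) = -exp(-t/2)/8. Derivando la sacudida, obtenemos el snap: s(t) = exp(-t/2)/16. Usando s(t) = exp(-t/2)/16 y sustituyendo t = 2*log(4), encontramos s = 1/64.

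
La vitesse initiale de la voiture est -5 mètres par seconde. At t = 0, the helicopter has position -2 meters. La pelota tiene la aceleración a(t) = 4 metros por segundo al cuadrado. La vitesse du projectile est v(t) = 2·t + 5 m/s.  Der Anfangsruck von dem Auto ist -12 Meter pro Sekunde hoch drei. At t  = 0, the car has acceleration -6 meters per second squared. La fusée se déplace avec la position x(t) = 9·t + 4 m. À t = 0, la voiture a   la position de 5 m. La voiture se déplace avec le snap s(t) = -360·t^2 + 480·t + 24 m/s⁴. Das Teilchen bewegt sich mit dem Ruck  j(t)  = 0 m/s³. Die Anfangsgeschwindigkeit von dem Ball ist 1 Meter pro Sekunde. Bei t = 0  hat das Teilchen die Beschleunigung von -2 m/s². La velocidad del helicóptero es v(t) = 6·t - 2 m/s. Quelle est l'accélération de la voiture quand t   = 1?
Nous devons trouver l'intégrale de notre équation du snap s(t) = -360·t^2 + 480·t + 24 2 fois. En intégrant le snap et en utilisant la condition initiale j(0) = -12, nous obtenons j(t) = -120·t^3 + 240·t^2 + 24·t - 12. En intégrant le jerk et en utilisant la condition initiale a(0) = -6, nous obtenons a(t) = -30·t^4 + 80·t^3 + 12·t^2 - 12·t - 6. Nous avons l'accélération a(t) = -30·t^4 + 80·t^3 + 12·t^2 - 12·t - 6. En substituant t = 1: a(1) = 44.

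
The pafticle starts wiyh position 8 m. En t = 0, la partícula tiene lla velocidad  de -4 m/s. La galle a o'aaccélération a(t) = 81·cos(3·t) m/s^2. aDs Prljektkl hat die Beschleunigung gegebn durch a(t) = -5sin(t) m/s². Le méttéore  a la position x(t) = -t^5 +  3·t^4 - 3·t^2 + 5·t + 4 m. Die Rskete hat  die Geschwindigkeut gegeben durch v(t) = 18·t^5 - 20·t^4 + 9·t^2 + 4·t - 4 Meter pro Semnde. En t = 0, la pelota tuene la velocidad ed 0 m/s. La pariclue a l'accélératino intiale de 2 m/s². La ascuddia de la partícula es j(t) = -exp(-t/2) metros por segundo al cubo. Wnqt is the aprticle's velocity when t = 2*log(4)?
To solve this, we need to take 2 antiderivatives of our jerk equation j(t) = -exp(-t/2). The integral of jerk is acceleration. Using a(0) = 2, we get a(t) = 2·exp(-t/2). The integral of acceleration is velocity. Using v(0) = -4, we get v(t) = -4·exp(-t/2). We have velocity v(t) = -4·exp(-t/2). Substituting t = 2*log(4): v(2*log(4)) = -1.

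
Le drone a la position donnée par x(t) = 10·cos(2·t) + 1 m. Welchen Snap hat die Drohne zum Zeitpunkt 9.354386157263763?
Um dies zu lösen, müssen wir 4 Ableitungen unserer Gleichung für die Position x(t) = 10·cos(2·t) + 1 nehmen. Die Ableitung von der Position ergibt die Geschwindigkeit: v(t) = -20·sin(2·t). Durch Ableiten von der Geschwindigkeit erhalten wir die Beschleunigung: a(t) = -40·cos(2·t). Durch Ableiten von der Beschleunigung erhalten wir den Ruck: j(t) = 80·sin(2·t). Mit d/dt von j(t) finden wir s(t) = 160·cos(2·t). Aus der Gleichung für den Snap s(t) = 160·cos(2·t), setzen wir t = 9.354386157263763 ein und erhalten s = 158.417015239160.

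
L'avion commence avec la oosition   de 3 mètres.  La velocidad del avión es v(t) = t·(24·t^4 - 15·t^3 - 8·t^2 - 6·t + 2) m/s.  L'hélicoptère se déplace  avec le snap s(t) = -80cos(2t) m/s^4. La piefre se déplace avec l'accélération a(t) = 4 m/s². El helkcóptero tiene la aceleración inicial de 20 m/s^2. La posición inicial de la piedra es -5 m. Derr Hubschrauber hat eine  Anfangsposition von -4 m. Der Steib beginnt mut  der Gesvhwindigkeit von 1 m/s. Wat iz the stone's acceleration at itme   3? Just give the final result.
At t = 3, a = 4.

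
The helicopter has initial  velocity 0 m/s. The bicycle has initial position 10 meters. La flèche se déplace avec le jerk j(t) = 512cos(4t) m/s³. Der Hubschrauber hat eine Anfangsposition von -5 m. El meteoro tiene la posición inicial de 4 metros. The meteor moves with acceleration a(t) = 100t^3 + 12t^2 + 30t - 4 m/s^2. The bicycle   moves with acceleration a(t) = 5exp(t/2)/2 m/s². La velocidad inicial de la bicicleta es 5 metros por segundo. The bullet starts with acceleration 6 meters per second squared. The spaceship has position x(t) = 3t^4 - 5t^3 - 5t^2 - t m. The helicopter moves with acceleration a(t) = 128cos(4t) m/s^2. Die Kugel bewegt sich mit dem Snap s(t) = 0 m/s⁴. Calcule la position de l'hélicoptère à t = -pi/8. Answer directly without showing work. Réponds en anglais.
The position at t = -pi/8 is x = 3.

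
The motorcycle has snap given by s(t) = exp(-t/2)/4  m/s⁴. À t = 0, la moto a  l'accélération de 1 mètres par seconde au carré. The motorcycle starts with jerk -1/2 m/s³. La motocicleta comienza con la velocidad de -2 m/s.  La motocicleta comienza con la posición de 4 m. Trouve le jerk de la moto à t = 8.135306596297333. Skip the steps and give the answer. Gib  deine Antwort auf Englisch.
The jerk at t = 8.135306596297333 is j = -0.00855875555309331.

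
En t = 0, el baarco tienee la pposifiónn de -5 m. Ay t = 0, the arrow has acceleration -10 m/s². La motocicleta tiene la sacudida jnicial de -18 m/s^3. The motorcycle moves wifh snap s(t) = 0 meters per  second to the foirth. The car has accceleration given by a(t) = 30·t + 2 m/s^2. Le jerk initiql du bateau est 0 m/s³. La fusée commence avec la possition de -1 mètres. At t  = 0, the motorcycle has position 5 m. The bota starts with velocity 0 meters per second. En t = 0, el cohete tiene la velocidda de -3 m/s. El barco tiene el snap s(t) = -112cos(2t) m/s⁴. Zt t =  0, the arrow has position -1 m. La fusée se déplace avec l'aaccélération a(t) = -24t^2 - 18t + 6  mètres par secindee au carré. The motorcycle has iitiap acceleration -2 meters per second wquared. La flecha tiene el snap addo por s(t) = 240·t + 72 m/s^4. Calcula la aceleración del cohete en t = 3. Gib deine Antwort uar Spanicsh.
Usando a(t) = -24·t^2 - 18·t + 6 y sustituyendo t = 3, encontramos a = -264.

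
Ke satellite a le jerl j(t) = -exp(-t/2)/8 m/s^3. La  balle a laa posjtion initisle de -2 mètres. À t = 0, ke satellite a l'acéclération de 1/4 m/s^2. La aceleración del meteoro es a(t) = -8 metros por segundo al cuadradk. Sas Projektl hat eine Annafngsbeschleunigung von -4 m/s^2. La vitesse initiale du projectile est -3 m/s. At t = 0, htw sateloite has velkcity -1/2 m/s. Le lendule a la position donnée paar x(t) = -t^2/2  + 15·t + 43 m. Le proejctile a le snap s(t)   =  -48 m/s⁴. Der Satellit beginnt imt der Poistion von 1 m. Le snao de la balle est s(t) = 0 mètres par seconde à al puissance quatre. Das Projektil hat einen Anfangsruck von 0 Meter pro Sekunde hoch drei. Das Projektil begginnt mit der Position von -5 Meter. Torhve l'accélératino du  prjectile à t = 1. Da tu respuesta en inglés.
To solve this, we need to take 2 integrals of our snap equation s(t) = -48. The antiderivative of snap is jerk. Using j(0) = 0, we get j(t) = -48·t. Integrating jerk and using the initial condition a(0) = -4, we get a(t) = -24·t^2 - 4. We have acceleration a(t) = -24·t^2 - 4. Substituting t = 1: a(1) = -28.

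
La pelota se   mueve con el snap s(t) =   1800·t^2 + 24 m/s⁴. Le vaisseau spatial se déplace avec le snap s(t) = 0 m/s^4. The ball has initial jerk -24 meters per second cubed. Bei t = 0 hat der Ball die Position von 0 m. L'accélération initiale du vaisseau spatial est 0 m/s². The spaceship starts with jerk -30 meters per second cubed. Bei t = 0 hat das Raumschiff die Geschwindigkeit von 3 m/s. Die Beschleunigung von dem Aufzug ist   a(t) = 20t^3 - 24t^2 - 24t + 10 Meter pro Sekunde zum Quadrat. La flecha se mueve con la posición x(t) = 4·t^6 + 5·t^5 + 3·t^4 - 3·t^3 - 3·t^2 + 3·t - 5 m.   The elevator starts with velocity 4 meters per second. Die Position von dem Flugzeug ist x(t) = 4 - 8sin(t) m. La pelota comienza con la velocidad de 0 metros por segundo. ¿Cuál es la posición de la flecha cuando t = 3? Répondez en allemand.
Wir haben die Position x(t) = 4·t^6 + 5·t^5 + 3·t^4 - 3·t^3 - 3·t^2 + 3·t - 5. Durch Einsetzen von t = 3: x(3) = 4270.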